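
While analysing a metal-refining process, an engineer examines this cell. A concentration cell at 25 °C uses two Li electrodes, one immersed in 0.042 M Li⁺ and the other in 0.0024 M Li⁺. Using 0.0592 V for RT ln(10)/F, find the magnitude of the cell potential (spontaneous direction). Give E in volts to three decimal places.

For a concentration cell E°cell = 0. The 0.042 M side is the cathode (reduction is favoured where [Li⁺] is higher).
With n = 1, E = −(0.0592/1) log([Li⁺]ₐₙ/[Li⁺]꜀ₐₜ) = −(0.0592/1) log(0.0024/0.042) = −(0.0592/1)(-1.243) = +0.074 V.

+0.074 V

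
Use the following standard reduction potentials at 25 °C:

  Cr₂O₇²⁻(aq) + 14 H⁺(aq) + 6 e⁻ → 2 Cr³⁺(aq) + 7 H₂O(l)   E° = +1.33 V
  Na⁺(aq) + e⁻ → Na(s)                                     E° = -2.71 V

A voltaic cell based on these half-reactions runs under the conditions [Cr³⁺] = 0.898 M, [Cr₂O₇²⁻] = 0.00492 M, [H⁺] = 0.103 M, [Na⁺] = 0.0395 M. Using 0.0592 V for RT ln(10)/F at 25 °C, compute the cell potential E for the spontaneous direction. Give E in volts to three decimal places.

Cr₂O₇²⁻/Cr³⁺ is the cathode (higher E°), Na⁺/Na the anode: E°cell = +1.33 − (-2.71) = +4.04 V, n = 6.
Overall: Cr₂O₇²⁻(aq) + 14 H⁺(aq) + 6 Na(s) → 2 Cr³⁺(aq) + 7 H₂O(l) + 6 Na⁺(aq)
Q = [Cr³⁺]^2·[Na⁺]^6 / ([Cr₂O₇²⁻]·[H⁺]^14); log Q = 7.614.
E = E° − (0.0592/n) log Q = +4.04 − (0.0592/6)(7.614) = +3.965 V.

+3.965 V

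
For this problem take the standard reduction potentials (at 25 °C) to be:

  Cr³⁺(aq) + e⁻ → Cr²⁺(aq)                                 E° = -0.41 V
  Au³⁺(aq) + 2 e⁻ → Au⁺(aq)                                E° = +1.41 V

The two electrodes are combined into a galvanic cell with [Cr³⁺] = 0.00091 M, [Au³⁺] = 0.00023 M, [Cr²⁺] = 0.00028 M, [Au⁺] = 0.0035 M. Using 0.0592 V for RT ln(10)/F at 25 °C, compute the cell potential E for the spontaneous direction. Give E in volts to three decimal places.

+1.755 V

Au³⁺/Au⁺ is the cathode (higher E°), Cr³⁺/Cr²⁺ the anode: E°cell = +1.41 − (-0.41) = +1.82 V, n = 2.
Overall: Au³⁺(aq) + 2 Cr²⁺(aq) → Au⁺(aq) + 2 Cr³⁺(aq)
Q = [Au⁺]·[Cr³⁺]^2 / ([Au³⁺]·[Cr²⁺]^2); log Q = 2.206.
E = E° − (0.0592/n) log Q = +1.82 − (0.0592/2)(2.206) = +1.755 V.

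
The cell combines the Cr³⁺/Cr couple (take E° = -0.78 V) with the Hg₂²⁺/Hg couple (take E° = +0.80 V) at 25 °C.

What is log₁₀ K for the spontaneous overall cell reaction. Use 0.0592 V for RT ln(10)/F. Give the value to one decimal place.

160.1

Cathode: Hg₂²⁺/Hg; anode: Cr³⁺/Cr. E°cell = +1.58 V, n = 6.
log K = nE°cell / 0.0592 = (6)(+1.58) / 0.0592 = 160.1.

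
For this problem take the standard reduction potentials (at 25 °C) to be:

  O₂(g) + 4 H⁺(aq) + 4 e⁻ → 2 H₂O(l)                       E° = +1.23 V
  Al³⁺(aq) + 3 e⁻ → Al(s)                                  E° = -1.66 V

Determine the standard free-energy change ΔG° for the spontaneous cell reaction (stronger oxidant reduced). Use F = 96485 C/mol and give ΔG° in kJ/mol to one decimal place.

-3346.1 kJ/mol

O₂/H₂O (E° = +1.23 V) is the cathode; Al³⁺/Al (E° = -1.66 V) is the anode, so E°cell = +2.89 V.
Balancing electrons gives n = 12 (lcm of 4 and 3).
ΔG° = −nFE° = −(12)(96485)(+2.89) = -3,346,100 J = -3346.1 kJ/mol.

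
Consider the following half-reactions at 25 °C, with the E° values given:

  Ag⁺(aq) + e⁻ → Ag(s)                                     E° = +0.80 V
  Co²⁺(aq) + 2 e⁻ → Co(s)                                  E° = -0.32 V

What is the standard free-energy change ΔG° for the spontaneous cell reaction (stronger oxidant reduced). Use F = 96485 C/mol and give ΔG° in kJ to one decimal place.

-216.1 kJ

Ag⁺/Ag (E° = +0.80 V) is the cathode; Co²⁺/Co (E° = -0.32 V) is the anode, so E°cell = +1.12 V.
Balancing electrons gives n = 2 (lcm of 1 and 2).
ΔG° = −nFE° = −(2)(96485)(+1.12) = -216,126 J = -216.1 kJ.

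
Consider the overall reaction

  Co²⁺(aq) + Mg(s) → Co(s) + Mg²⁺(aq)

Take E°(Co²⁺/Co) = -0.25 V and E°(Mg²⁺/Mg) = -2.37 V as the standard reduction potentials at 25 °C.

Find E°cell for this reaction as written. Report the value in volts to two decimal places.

The Co²⁺/Co couple has the higher reduction potential, so it is the cathode; Mg²⁺/Mg is oxidised at the anode.
E°cell = E°(cathode) − E°(anode) = (-0.25) − (-2.37) = +2.12 V.

+2.12 V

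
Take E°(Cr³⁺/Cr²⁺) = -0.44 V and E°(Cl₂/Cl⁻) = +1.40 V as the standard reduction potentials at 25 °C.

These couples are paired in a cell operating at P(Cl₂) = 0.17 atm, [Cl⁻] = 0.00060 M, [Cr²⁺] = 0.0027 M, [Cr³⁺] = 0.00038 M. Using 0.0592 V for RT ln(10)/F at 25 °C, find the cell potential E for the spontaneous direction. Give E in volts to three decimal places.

Cl₂/Cl⁻ is the cathode (higher E°), Cr³⁺/Cr²⁺ the anode: E°cell = +1.40 − (-0.44) = +1.84 V, n = 2.
Overall: Cl₂(g) + 2 Cr²⁺(aq) → 2 Cl⁻(aq) + 2 Cr³⁺(aq)
Q = [Cl⁻]^2·[Cr³⁺]^2 / (P(Cl₂)·[Cr²⁺]^2); log Q = -7.377.
E = E° − (0.0592/n) log Q = +1.84 − (0.0592/2)(-7.377) = +2.058 V.

+2.058 V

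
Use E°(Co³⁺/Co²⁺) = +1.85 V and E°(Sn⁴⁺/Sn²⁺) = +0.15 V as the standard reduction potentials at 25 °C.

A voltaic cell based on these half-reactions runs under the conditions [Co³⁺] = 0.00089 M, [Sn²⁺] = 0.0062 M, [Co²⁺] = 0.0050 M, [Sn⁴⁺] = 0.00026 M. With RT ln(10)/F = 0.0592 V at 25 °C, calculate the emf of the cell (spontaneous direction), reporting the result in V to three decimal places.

Co³⁺/Co²⁺ is the cathode (higher E°), Sn⁴⁺/Sn²⁺ the anode: E°cell = +1.85 − (+0.15) = +1.70 V, n = 2.
Overall: 2 Co³⁺(aq) + Sn²⁺(aq) → 2 Co²⁺(aq) + Sn⁴⁺(aq)
Q = [Co²⁺]^2·[Sn⁴⁺] / ([Co³⁺]^2·[Sn²⁺]); log Q = 0.122.
E = E° − (0.0592/n) log Q = +1.70 − (0.0592/2)(0.122) = +1.696 V.

+1.696 V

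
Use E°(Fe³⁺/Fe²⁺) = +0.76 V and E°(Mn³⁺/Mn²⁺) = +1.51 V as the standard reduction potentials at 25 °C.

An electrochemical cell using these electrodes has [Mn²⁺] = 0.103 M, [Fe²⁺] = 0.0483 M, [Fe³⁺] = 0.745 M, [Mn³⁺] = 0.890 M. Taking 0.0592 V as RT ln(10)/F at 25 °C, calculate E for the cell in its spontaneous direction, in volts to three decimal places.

Mn³⁺/Mn²⁺ is the cathode (higher E°), Fe³⁺/Fe²⁺ the anode: E°cell = +1.51 − (+0.76) = +0.75 V, n = 1.
Overall: Mn³⁺(aq) + Fe²⁺(aq) → Mn²⁺(aq) + Fe³⁺(aq)
Q = [Mn²⁺]·[Fe³⁺] / ([Mn³⁺]·[Fe²⁺]); log Q = 0.252.
E = E° − (0.0592/n) log Q = +0.75 − (0.0592/1)(0.252) = +0.735 V.

+0.735 V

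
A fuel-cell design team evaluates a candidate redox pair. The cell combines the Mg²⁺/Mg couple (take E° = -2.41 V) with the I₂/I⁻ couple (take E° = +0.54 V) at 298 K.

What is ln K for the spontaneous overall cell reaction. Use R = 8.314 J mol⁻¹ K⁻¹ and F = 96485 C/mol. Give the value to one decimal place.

Cathode: I₂/I⁻; anode: Mg²⁺/Mg. E°cell = (+0.54) − (-2.41) = +2.95 V, with n = 2.
ΔG° = −nFE° = −RT ln K, so ln K = nFE°/(RT) = (2)(96485)(+2.95) / ((8.314)(298)) = 229.766.

229.8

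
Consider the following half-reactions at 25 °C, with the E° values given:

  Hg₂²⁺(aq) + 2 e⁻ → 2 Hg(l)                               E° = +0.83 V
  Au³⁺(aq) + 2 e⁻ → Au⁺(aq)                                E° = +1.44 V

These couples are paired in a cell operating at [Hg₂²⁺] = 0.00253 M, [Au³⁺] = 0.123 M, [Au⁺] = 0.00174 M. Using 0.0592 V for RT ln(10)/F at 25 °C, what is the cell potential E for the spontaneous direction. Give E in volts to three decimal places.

+0.742 V

Au³⁺/Au⁺ is the cathode (higher E°), Hg₂²⁺/Hg the anode: E°cell = +1.44 − (+0.83) = +0.61 V, n = 2.
Overall: Au³⁺(aq) + 2 Hg(l) → Au⁺(aq) + Hg₂²⁺(aq)
Q = [Au⁺]·[Hg₂²⁺] / ([Au³⁺]); log Q = -4.446.
E = E° − (0.0592/n) log Q = +0.61 − (0.0592/2)(-4.446) = +0.742 V.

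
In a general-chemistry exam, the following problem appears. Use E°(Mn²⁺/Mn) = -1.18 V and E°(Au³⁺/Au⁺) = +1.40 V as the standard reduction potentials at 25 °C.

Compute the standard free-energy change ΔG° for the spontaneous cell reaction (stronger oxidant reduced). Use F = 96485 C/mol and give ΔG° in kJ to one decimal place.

-497.9 kJ

Au³⁺/Au⁺ (E° = +1.40 V) is the cathode; Mn²⁺/Mn (E° = -1.18 V) is the anode, so E°cell = +2.58 V.
Balancing electrons gives n = 2 (lcm of 2 and 2).
ΔG° = −nFE° = −(2)(96485)(+2.58) = -497,863 J = -497.9 kJ.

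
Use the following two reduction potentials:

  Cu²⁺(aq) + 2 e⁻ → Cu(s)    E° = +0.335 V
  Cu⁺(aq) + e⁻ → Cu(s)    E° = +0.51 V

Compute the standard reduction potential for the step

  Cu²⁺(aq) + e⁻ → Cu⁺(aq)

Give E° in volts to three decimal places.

+0.160 V

Sequential free energies add, so n₃E°₃ = n₁E°₁ + n₂E°₂.
With n₃ = 2, and the known step contributing 1×(+0.51) V, the unknown satisfies 1·E° = 2×(+0.335) − 1×(+0.51) = +0.160.
E° = +0.160 / 1 = +0.160 V.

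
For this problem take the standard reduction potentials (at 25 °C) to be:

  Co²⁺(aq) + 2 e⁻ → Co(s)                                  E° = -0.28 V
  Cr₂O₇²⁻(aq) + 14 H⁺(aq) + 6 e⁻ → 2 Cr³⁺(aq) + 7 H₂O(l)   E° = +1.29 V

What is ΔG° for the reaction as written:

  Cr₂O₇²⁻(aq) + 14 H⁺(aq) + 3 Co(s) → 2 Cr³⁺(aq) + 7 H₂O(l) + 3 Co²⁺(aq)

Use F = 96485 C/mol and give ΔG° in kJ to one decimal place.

As written, Cr₂O₇²⁻/Cr³⁺ is reduced (cathode) and Co²⁺/Co is oxidised (anode), so E°cell = (+1.29) − (-0.28) = +1.57 V.
Balancing electrons gives n = 6.
ΔG° = −nFE° = −(6)(96485)(+1.57) = -908,889 J = -908.9 kJ.

-908.9 kJ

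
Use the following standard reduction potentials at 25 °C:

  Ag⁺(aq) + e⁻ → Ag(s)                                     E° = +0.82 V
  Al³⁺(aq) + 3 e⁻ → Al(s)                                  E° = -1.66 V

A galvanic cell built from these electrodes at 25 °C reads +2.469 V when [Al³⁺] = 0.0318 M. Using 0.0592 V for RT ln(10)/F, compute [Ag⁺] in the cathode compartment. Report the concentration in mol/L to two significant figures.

Ag⁺/Ag is the cathode, Al³⁺/Al the anode: E°cell = +2.48 V, n = 3.
Overall reaction: 3 Ag⁺(aq) + Al(s) → 3 Ag(s) + Al³⁺(aq); Q = [Al³⁺]^1/[Ag⁺]^3.
From E = E° − (0.0592/n) log Q: log Q = (E° − E)·n/0.0592 = (+2.48 − (+2.469))·3/0.0592 = 0.5574.
So 3·log[Ag⁺] = 1·log(0.0318) − log Q = -1.4976 − (0.5574) = -2.0550; log[Ag⁺] = -2.0550 / 3 = -0.6850; [Ag⁺] = 10^(-0.6850) ≈ 0.21 M.

0.21 M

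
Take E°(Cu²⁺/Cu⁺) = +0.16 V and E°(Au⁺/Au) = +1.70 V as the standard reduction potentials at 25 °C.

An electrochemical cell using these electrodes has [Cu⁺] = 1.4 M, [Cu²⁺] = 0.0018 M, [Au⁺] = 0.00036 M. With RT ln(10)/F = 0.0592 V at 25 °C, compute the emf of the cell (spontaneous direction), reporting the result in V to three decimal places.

Au⁺/Au is the cathode (higher E°), Cu²⁺/Cu⁺ the anode: E°cell = +1.70 − (+0.16) = +1.54 V, n = 1.
Overall: Au⁺(aq) + Cu⁺(aq) → Au(s) + Cu²⁺(aq)
Q = [Cu²⁺] / ([Au⁺]·[Cu⁺]); log Q = 0.553.
E = E° − (0.0592/n) log Q = +1.54 − (0.0592/1)(0.553) = +1.507 V.

+1.507 V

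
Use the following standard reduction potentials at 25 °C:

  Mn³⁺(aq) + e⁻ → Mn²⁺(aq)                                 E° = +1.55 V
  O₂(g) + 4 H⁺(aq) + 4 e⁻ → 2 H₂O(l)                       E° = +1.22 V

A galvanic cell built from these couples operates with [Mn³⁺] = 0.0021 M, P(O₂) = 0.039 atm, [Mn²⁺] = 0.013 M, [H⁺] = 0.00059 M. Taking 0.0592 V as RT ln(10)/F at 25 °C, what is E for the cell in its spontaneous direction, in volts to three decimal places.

Mn³⁺/Mn²⁺ is the cathode (higher E°), O₂/H₂O the anode: E°cell = +1.55 − (+1.22) = +0.33 V, n = 4.
Overall: 4 Mn³⁺(aq) + 2 H₂O(l) → 4 Mn²⁺(aq) + O₂(g) + 4 H⁺(aq)
Q = [Mn²⁺]^4·P(O₂)·[H⁺]^4 / ([Mn³⁺]^4); log Q = -11.159.
E = E° − (0.0592/n) log Q = +0.33 − (0.0592/4)(-11.159) = +0.495 V.

+0.495 V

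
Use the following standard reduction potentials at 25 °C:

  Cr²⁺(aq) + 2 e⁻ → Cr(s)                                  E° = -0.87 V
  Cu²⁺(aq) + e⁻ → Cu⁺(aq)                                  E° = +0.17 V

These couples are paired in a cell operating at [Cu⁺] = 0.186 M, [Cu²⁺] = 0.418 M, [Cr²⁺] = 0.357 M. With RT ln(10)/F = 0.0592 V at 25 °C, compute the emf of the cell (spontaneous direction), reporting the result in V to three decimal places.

+1.074 V

Cu²⁺/Cu⁺ is the cathode (higher E°), Cr²⁺/Cr the anode: E°cell = +0.17 − (-0.87) = +1.04 V, n = 2.
Overall: 2 Cu²⁺(aq) + Cr(s) → 2 Cu⁺(aq) + Cr²⁺(aq)
Q = [Cu⁺]^2·[Cr²⁺] / ([Cu²⁺]^2); log Q = -1.151.
E = E° − (0.0592/n) log Q = +1.04 − (0.0592/2)(-1.151) = +1.074 V.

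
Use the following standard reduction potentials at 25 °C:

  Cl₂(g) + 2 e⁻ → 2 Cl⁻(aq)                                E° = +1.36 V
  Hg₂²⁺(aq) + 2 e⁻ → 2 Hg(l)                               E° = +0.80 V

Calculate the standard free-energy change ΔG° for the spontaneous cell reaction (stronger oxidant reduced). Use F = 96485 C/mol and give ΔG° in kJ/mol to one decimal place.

Cl₂/Cl⁻ (E° = +1.36 V) is the cathode; Hg₂²⁺/Hg (E° = +0.80 V) is the anode, so E°cell = +0.56 V.
Balancing electrons gives n = 2 (lcm of 2 and 2).
ΔG° = −nFE° = −(2)(96485)(+0.56) = -108,063 J = -108.1 kJ/mol.

-108.1 kJ/mol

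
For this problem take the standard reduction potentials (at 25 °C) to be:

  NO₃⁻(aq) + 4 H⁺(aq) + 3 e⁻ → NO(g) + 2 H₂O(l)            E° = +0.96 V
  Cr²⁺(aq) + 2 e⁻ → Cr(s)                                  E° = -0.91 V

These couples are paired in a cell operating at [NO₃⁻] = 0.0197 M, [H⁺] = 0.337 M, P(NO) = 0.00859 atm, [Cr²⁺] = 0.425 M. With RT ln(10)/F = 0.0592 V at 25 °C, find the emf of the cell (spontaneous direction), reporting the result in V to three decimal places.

NO₃⁻/NO is the cathode (higher E°), Cr²⁺/Cr the anode: E°cell = +0.96 − (-0.91) = +1.87 V, n = 6.
Overall: 2 NO₃⁻(aq) + 8 H⁺(aq) + 3 Cr(s) → 2 NO(g) + 4 H₂O(l) + 3 Cr²⁺(aq)
Q = P(NO)^2·[Cr²⁺]^3 / ([NO₃⁻]^2·[H⁺]^8); log Q = 1.943.
E = E° − (0.0592/n) log Q = +1.87 − (0.0592/6)(1.943) = +1.851 V.

+1.851 V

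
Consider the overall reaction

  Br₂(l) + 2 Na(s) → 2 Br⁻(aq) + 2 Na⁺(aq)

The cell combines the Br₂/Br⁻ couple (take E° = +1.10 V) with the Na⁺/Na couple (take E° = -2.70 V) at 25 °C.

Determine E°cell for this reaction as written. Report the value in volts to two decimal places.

The Br₂/Br⁻ couple has the higher reduction potential, so it is the cathode; Na⁺/Na is oxidised at the anode.
E°cell = E°(cathode) − E°(anode) = (+1.10) − (-2.70) = +3.80 V.
Since E°cell > 0, the reaction is spontaneous under standard conditions.

+3.80 V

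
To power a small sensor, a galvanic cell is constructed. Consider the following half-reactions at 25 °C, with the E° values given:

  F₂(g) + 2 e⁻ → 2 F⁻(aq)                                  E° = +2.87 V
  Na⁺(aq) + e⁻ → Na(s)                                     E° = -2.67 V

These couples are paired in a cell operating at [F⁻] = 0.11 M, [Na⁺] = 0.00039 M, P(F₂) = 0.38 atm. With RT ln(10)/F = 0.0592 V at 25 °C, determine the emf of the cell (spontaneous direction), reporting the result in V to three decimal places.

+5.786 V

F₂/F⁻ is the cathode (higher E°), Na⁺/Na the anode: E°cell = +2.87 − (-2.67) = +5.54 V, n = 2.
Overall: F₂(g) + 2 Na(s) → 2 F⁻(aq) + 2 Na⁺(aq)
Q = [F⁻]^2·[Na⁺]^2 / (P(F₂)); log Q = -8.315.
E = E° − (0.0592/n) log Q = +5.54 − (0.0592/2)(-8.315) = +5.786 V.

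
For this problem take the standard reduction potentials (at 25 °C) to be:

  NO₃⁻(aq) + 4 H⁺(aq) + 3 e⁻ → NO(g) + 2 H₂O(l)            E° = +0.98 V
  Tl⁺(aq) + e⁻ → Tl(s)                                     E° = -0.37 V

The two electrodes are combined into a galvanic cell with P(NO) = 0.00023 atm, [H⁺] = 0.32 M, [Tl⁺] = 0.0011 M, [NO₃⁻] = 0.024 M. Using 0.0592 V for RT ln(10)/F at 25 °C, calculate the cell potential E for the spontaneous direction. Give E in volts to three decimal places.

+1.526 V

NO₃⁻/NO is the cathode (higher E°), Tl⁺/Tl the anode: E°cell = +0.98 − (-0.37) = +1.35 V, n = 3.
Overall: NO₃⁻(aq) + 4 H⁺(aq) + 3 Tl(s) → NO(g) + 2 H₂O(l) + 3 Tl⁺(aq)
Q = P(NO)·[Tl⁺]^3 / ([NO₃⁻]·[H⁺]^4); log Q = -8.915.
E = E° − (0.0592/n) log Q = +1.35 − (0.0592/3)(-8.915) = +1.526 V.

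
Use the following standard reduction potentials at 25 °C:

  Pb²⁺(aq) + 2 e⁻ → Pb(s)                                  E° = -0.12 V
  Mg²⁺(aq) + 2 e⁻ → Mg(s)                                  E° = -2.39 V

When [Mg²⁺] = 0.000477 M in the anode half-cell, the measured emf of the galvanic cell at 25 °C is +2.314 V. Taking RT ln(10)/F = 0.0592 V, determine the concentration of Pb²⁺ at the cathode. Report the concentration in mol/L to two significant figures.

0.015 M

Pb²⁺/Pb is the cathode, Mg²⁺/Mg the anode: E°cell = +2.27 V, n = 2.
Overall reaction: Pb²⁺(aq) + Mg(s) → Pb(s) + Mg²⁺(aq); Q = [Mg²⁺]^1/[Pb²⁺]^1.
From E = E° − (0.0592/n) log Q: log Q = (E° − E)·n/0.0592 = (+2.27 − (+2.314))·2/0.0592 = -1.4865.
So 1·log[Pb²⁺] = 1·log(0.000477) − log Q = -3.3215 − (-1.4865) = -1.8350; [Pb²⁺] = 10^(-1.8350) ≈ 0.015 M.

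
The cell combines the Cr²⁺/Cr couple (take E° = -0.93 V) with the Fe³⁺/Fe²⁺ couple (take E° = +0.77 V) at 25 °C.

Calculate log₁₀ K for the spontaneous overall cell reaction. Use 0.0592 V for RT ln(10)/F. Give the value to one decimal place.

57.4

Cathode: Fe³⁺/Fe²⁺; anode: Cr²⁺/Cr. E°cell = +1.70 V, n = 2.
log K = nE°cell / 0.0592 = (2)(+1.70) / 0.0592 = 57.4.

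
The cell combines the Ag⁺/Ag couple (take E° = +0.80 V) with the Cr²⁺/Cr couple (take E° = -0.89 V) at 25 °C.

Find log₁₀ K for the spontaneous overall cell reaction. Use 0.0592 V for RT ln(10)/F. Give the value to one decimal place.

Cathode: Ag⁺/Ag; anode: Cr²⁺/Cr. E°cell = +1.69 V, n = 2.
log K = nE°cell / 0.0592 = (2)(+1.69) / 0.0592 = 57.1.

57.1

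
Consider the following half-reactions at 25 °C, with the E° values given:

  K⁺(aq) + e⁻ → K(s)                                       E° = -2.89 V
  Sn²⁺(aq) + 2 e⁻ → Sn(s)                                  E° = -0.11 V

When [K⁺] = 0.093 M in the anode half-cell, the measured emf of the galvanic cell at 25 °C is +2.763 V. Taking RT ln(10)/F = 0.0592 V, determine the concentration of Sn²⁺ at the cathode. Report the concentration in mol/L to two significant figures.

0.0023 M

Sn²⁺/Sn is the cathode, K⁺/K the anode: E°cell = +2.78 V, n = 2.
Overall reaction: Sn²⁺(aq) + 2 K(s) → Sn(s) + 2 K⁺(aq); Q = [K⁺]^2/[Sn²⁺]^1.
From E = E° − (0.0592/n) log Q: log Q = (E° − E)·n/0.0592 = (+2.78 − (+2.763))·2/0.0592 = 0.5743.
So 1·log[Sn²⁺] = 2·log(0.093) − log Q = -2.0630 − (0.5743) = -2.6373; [Sn²⁺] = 10^(-2.6373) ≈ 0.0023 M.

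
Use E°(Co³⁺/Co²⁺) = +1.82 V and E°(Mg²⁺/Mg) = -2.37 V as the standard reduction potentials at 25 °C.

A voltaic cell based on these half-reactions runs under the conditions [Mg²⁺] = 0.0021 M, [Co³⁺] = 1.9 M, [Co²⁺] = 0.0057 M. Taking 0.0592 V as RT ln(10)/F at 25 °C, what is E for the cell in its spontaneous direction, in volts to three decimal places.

Co³⁺/Co²⁺ is the cathode (higher E°), Mg²⁺/Mg the anode: E°cell = +1.82 − (-2.37) = +4.19 V, n = 2.
Overall: 2 Co³⁺(aq) + Mg(s) → 2 Co²⁺(aq) + Mg²⁺(aq)
Q = [Co²⁺]^2·[Mg²⁺] / ([Co³⁺]^2); log Q = -7.724.
E = E° − (0.0592/n) log Q = +4.19 − (0.0592/2)(-7.724) = +4.419 V.

+4.419 V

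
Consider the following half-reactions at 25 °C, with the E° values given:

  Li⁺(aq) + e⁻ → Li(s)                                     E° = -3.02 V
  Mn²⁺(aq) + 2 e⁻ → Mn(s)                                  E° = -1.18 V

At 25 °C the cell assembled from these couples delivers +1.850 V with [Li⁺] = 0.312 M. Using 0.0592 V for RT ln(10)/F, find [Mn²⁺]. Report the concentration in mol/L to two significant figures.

Mn²⁺/Mn is the cathode, Li⁺/Li the anode: E°cell = +1.84 V, n = 2.
Overall reaction: Mn²⁺(aq) + 2 Li(s) → Mn(s) + 2 Li⁺(aq); Q = [Li⁺]^2/[Mn²⁺]^1.
From E = E° − (0.0592/n) log Q: log Q = (E° − E)·n/0.0592 = (+1.84 − (+1.850))·2/0.0592 = -0.3378.
So 1·log[Mn²⁺] = 2·log(0.312) − log Q = -1.0117 − (-0.3378) = -0.6739; [Mn²⁺] = 10^(-0.6739) ≈ 0.21 M.

0.21 M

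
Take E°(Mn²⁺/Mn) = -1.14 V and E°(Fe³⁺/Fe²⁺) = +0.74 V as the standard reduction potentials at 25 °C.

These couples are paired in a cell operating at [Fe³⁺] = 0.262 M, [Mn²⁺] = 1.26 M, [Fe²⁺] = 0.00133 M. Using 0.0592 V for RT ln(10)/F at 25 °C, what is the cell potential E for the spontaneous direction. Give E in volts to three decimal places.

Fe³⁺/Fe²⁺ is the cathode (higher E°), Mn²⁺/Mn the anode: E°cell = +0.74 − (-1.14) = +1.88 V, n = 2.
Overall: 2 Fe³⁺(aq) + Mn(s) → 2 Fe²⁺(aq) + Mn²⁺(aq)
Q = [Fe²⁺]^2·[Mn²⁺] / ([Fe³⁺]^2); log Q = -4.489.
E = E° − (0.0592/n) log Q = +1.88 − (0.0592/2)(-4.489) = +2.013 V.

+2.013 V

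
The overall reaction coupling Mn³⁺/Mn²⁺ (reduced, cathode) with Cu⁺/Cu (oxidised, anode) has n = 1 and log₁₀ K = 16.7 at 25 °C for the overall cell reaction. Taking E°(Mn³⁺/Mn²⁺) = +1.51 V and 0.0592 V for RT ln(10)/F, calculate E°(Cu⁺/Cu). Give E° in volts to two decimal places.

E°cell = (0.0592/n)·log K = (0.0592/1)(16.7) = +0.989 V.
Since Mn³⁺/Mn²⁺ is the cathode and Cu⁺/Cu the anode, E°cell = E°(Mn³⁺/Mn²⁺) − E°(Cu⁺/Cu).
So E°(Cu⁺/Cu) = E°(Mn³⁺/Mn²⁺) − E°cell = (+1.51) − (+0.989) = +0.52 V.

+0.52 V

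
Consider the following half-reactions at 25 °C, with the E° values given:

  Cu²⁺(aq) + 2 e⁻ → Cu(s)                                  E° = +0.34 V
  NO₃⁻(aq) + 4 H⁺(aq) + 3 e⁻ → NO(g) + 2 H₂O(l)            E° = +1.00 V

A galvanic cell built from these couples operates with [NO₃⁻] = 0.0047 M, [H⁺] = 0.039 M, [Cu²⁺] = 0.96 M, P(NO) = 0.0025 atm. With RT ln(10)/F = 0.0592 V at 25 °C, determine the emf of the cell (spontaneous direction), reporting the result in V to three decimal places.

+0.555 V

NO₃⁻/NO is the cathode (higher E°), Cu²⁺/Cu the anode: E°cell = +1.00 − (+0.34) = +0.66 V, n = 6.
Overall: 2 NO₃⁻(aq) + 8 H⁺(aq) + 3 Cu(s) → 2 NO(g) + 4 H₂O(l) + 3 Cu²⁺(aq)
Q = P(NO)^2·[Cu²⁺]^3 / ([NO₃⁻]^2·[H⁺]^8); log Q = 10.670.
E = E° − (0.0592/n) log Q = +0.66 − (0.0592/6)(10.670) = +0.555 V.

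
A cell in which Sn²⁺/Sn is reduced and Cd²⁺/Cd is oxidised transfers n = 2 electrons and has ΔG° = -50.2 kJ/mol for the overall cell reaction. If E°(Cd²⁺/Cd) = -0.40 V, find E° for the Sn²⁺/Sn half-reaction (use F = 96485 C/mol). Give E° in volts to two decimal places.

-0.14 V

E°cell = −ΔG°/(nF) = −(-50.2×10³)/((2)(96485)) = +0.260 V.
Since Sn²⁺/Sn is the cathode and Cd²⁺/Cd the anode, E°cell = E°(Sn²⁺/Sn) − E°(Cd²⁺/Cd).
So E°(Sn²⁺/Sn) = E°cell + E°(Cd²⁺/Cd) = +0.260 + (-0.40) = -0.14 V.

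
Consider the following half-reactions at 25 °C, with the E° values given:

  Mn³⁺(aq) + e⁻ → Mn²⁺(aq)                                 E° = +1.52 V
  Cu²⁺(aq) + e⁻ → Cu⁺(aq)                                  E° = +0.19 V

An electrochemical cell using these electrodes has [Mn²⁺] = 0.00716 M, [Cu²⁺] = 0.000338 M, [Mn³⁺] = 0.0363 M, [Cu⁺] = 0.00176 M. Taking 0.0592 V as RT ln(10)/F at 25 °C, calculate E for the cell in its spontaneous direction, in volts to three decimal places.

+1.414 V

Mn³⁺/Mn²⁺ is the cathode (higher E°), Cu²⁺/Cu⁺ the anode: E°cell = +1.52 − (+0.19) = +1.33 V, n = 1.
Overall: Mn³⁺(aq) + Cu⁺(aq) → Mn²⁺(aq) + Cu²⁺(aq)
Q = [Mn²⁺]·[Cu²⁺] / ([Mn³⁺]·[Cu⁺]); log Q = -1.422.
E = E° − (0.0592/n) log Q = +1.33 − (0.0592/1)(-1.422) = +1.414 V.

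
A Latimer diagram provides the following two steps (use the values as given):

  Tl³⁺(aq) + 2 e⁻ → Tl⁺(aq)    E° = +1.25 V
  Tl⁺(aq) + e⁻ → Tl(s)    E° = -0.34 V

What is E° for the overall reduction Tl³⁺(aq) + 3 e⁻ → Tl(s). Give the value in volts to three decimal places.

+0.720 V

Since ΔG° = −nFE° is additive over sequential reductions, n₃E°₃ = n₁E°₁ + n₂E°₂.
E°₃ = (2×+1.25 + 1×-0.34) / 3 = (+2.160) / 3 = +0.720 V.
E° values themselves are not directly additive — weighting by electron count is essential.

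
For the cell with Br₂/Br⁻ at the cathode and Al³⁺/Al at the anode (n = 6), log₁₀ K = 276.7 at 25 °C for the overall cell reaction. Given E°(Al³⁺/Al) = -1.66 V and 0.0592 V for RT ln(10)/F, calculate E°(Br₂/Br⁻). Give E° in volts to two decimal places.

E°cell = (0.0592/n)·log K = (0.0592/6)(276.7) = +2.730 V.
Since Br₂/Br⁻ is the cathode and Al³⁺/Al the anode, E°cell = E°(Br₂/Br⁻) − E°(Al³⁺/Al).
So E°(Br₂/Br⁻) = E°cell + E°(Al³⁺/Al) = +2.730 + (-1.66) = +1.07 V.

+1.07 V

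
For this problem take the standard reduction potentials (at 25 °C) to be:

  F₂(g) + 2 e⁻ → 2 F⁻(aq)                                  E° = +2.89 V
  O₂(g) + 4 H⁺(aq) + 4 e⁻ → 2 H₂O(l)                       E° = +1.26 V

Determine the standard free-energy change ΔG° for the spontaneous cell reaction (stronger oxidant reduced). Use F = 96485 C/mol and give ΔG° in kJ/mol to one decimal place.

F₂/F⁻ (E° = +2.89 V) is the cathode; O₂/H₂O (E° = +1.26 V) is the anode, so E°cell = +1.63 V.
Balancing electrons gives n = 4 (lcm of 2 and 4).
ΔG° = −nFE° = −(4)(96485)(+1.63) = -629,082 J = -629.1 kJ/mol.

-629.1 kJ/mol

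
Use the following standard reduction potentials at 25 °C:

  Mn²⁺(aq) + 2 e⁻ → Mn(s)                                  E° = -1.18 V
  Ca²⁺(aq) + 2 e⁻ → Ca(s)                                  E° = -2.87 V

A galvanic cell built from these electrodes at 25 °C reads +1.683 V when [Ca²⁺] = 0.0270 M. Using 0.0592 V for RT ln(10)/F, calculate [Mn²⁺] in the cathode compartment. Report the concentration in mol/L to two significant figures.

Mn²⁺/Mn is the cathode, Ca²⁺/Ca the anode: E°cell = +1.69 V, n = 2.
Overall reaction: Mn²⁺(aq) + Ca(s) → Mn(s) + Ca²⁺(aq); Q = [Ca²⁺]^1/[Mn²⁺]^1.
From E = E° − (0.0592/n) log Q: log Q = (E° − E)·n/0.0592 = (+1.69 − (+1.683))·2/0.0592 = 0.2365.
So 1·log[Mn²⁺] = 1·log(0.027) − log Q = -1.5686 − (0.2365) = -1.8051; [Mn²⁺] = 10^(-1.8051) ≈ 0.016 M.

0.016 M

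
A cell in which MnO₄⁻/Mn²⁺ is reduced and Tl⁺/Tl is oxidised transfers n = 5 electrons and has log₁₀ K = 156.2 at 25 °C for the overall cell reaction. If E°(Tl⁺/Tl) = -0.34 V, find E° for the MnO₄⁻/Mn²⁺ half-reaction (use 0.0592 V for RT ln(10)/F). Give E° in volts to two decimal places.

+1.51 V

E°cell = (0.0592/n)·log K = (0.0592/5)(156.2) = +1.849 V.
Since MnO₄⁻/Mn²⁺ is the cathode and Tl⁺/Tl the anode, E°cell = E°(MnO₄⁻/Mn²⁺) − E°(Tl⁺/Tl).
So E°(MnO₄⁻/Mn²⁺) = E°cell + E°(Tl⁺/Tl) = +1.849 + (-0.34) = +1.51 V.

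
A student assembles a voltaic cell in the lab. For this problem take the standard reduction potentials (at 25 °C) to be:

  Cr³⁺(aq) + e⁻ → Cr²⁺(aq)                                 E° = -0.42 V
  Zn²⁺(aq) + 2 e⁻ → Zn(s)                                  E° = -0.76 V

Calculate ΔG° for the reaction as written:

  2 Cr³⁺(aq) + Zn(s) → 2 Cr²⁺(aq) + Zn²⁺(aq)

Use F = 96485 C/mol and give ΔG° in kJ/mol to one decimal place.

-65.6 kJ/mol

As written, Cr³⁺/Cr²⁺ is reduced (cathode) and Zn²⁺/Zn is oxidised (anode), so E°cell = (-0.42) − (-0.76) = +0.34 V.
Balancing electrons gives n = 2.
ΔG° = −nFE° = −(2)(96485)(+0.34) = -65,610 J = -65.6 kJ/mol.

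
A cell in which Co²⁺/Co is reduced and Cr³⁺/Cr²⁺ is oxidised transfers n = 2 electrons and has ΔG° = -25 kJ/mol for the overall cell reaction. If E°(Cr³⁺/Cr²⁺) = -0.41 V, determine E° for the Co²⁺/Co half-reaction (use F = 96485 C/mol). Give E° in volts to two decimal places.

E°cell = −ΔG°/(nF) = −(-25×10³)/((2)(96485)) = +0.130 V.
Since Co²⁺/Co is the cathode and Cr³⁺/Cr²⁺ the anode, E°cell = E°(Co²⁺/Co) − E°(Cr³⁺/Cr²⁺).
So E°(Co²⁺/Co) = E°cell + E°(Cr³⁺/Cr²⁺) = +0.130 + (-0.41) = -0.28 V.

-0.28 V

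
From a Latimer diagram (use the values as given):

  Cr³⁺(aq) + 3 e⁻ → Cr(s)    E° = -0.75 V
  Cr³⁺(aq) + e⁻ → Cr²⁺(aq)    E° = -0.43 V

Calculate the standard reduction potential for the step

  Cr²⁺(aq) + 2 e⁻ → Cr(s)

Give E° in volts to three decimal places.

-0.910 V

Sequential free energies add, so n₃E°₃ = n₁E°₁ + n₂E°₂.
With n₃ = 3, and the known step contributing 1×(-0.43) V, the unknown satisfies 2·E° = 3×(-0.75) − 1×(-0.43) = -1.820.
E° = -1.820 / 2 = -0.910 V.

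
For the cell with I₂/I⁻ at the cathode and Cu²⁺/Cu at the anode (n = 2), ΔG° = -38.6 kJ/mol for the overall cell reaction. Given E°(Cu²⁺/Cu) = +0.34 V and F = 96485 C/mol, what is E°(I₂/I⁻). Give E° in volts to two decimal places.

+0.54 V

E°cell = −ΔG°/(nF) = −(-38.6×10³)/((2)(96485)) = +0.200 V.
Since I₂/I⁻ is the cathode and Cu²⁺/Cu the anode, E°cell = E°(I₂/I⁻) − E°(Cu²⁺/Cu).
So E°(I₂/I⁻) = E°cell + E°(Cu²⁺/Cu) = +0.200 + (+0.34) = +0.54 V.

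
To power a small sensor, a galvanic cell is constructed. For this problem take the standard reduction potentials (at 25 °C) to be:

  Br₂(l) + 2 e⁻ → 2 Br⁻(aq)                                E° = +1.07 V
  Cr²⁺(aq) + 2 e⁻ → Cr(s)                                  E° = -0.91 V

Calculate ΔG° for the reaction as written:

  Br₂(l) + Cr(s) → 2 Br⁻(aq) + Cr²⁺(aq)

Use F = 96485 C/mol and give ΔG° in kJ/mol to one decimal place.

As written, Br₂/Br⁻ is reduced (cathode) and Cr²⁺/Cr is oxidised (anode), so E°cell = (+1.07) − (-0.91) = +1.98 V.
Balancing electrons gives n = 2.
ΔG° = −nFE° = −(2)(96485)(+1.98) = -382,081 J = -382.1 kJ/mol.

-382.1 kJ/mol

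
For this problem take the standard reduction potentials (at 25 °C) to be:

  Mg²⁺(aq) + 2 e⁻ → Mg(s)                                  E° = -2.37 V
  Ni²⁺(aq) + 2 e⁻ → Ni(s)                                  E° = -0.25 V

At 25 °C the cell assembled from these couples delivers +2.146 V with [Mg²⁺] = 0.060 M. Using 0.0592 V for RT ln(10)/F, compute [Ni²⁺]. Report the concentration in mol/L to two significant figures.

Ni²⁺/Ni is the cathode, Mg²⁺/Mg the anode: E°cell = +2.12 V, n = 2.
Overall reaction: Ni²⁺(aq) + Mg(s) → Ni(s) + Mg²⁺(aq); Q = [Mg²⁺]^1/[Ni²⁺]^1.
From E = E° − (0.0592/n) log Q: log Q = (E° − E)·n/0.0592 = (+2.12 − (+2.146))·2/0.0592 = -0.8784.
So 1·log[Ni²⁺] = 1·log(0.06) − log Q = -1.2218 − (-0.8784) = -0.3434; [Ni²⁺] = 10^(-0.3434) ≈ 0.45 M.

0.45 M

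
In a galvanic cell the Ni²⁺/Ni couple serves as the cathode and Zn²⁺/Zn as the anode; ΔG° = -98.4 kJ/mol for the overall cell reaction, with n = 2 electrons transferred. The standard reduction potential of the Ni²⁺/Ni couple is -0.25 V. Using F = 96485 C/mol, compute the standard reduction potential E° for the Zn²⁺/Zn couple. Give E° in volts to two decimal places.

-0.76 V

E°cell = −ΔG°/(nF) = −(-98.4×10³)/((2)(96485)) = +0.510 V.
Since Ni²⁺/Ni is the cathode and Zn²⁺/Zn the anode, E°cell = E°(Ni²⁺/Ni) − E°(Zn²⁺/Zn).
So E°(Zn²⁺/Zn) = E°(Ni²⁺/Ni) − E°cell = (-0.25) − (+0.510) = -0.76 V.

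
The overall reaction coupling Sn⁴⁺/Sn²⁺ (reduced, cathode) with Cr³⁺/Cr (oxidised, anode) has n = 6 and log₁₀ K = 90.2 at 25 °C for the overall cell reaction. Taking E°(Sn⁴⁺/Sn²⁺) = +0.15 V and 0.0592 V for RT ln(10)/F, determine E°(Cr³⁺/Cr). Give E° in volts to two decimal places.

-0.74 V

E°cell = (0.0592/n)·log K = (0.0592/6)(90.2) = +0.890 V.
Since Sn⁴⁺/Sn²⁺ is the cathode and Cr³⁺/Cr the anode, E°cell = E°(Sn⁴⁺/Sn²⁺) − E°(Cr³⁺/Cr).
So E°(Cr³⁺/Cr) = E°(Sn⁴⁺/Sn²⁺) − E°cell = (+0.15) − (+0.890) = -0.74 V.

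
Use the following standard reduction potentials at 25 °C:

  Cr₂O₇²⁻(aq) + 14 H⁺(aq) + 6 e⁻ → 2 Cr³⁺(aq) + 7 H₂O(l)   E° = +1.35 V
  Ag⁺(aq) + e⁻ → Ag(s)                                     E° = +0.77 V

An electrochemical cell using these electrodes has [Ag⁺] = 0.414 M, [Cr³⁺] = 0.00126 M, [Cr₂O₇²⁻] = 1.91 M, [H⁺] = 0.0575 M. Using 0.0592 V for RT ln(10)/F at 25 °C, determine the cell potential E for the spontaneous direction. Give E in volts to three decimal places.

+0.491 V

Cr₂O₇²⁻/Cr³⁺ is the cathode (higher E°), Ag⁺/Ag the anode: E°cell = +1.35 − (+0.77) = +0.58 V, n = 6.
Overall: Cr₂O₇²⁻(aq) + 14 H⁺(aq) + 6 Ag(s) → 2 Cr³⁺(aq) + 7 H₂O(l) + 6 Ag⁺(aq)
Q = [Cr³⁺]^2·[Ag⁺]^6 / ([Cr₂O₇²⁻]·[H⁺]^14); log Q = 8.986.
E = E° − (0.0592/n) log Q = +0.58 − (0.0592/6)(8.986) = +0.491 V.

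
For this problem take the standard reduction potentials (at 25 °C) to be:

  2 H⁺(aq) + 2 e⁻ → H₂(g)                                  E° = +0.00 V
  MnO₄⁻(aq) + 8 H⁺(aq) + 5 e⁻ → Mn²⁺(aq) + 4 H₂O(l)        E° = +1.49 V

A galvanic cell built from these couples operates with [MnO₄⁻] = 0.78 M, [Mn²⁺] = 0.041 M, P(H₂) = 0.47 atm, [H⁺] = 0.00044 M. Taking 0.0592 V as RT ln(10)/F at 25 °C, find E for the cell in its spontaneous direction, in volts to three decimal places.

+1.376 V

MnO₄⁻/Mn²⁺ is the cathode (higher E°), H⁺/H₂ the anode: E°cell = +1.49 − (+0.00) = +1.49 V, n = 10.
Overall: 2 MnO₄⁻(aq) + 6 H⁺(aq) + 5 H₂(g) → 2 Mn²⁺(aq) + 8 H₂O(l)
Q = [Mn²⁺]^2 / ([MnO₄⁻]^2·[H⁺]^6·P(H₂)^5); log Q = 19.220.
E = E° − (0.0592/n) log Q = +1.49 − (0.0592/10)(19.220) = +1.376 V.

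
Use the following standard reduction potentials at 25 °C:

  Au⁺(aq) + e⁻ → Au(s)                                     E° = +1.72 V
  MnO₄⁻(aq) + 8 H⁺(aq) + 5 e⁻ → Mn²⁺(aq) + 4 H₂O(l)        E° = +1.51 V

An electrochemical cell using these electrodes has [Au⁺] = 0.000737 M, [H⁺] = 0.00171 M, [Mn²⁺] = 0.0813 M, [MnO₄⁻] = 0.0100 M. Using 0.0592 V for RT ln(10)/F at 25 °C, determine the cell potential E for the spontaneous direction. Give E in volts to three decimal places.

+0.297 V

Au⁺/Au is the cathode (higher E°), MnO₄⁻/Mn²⁺ the anode: E°cell = +1.72 − (+1.51) = +0.21 V, n = 5.
Overall: 5 Au⁺(aq) + Mn²⁺(aq) + 4 H₂O(l) → 5 Au(s) + MnO₄⁻(aq) + 8 H⁺(aq)
Q = [MnO₄⁻]·[H⁺]^8 / ([Au⁺]^5·[Mn²⁺]); log Q = -7.383.
E = E° − (0.0592/n) log Q = +0.21 − (0.0592/5)(-7.383) = +0.297 V.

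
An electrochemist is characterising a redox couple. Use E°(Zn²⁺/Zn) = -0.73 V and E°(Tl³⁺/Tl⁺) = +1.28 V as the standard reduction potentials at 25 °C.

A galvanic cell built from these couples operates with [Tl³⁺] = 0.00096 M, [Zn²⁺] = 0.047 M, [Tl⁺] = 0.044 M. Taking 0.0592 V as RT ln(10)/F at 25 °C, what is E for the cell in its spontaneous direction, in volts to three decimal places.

+2.000 V

Tl³⁺/Tl⁺ is the cathode (higher E°), Zn²⁺/Zn the anode: E°cell = +1.28 − (-0.73) = +2.01 V, n = 2.
Overall: Tl³⁺(aq) + Zn(s) → Tl⁺(aq) + Zn²⁺(aq)
Q = [Tl⁺]·[Zn²⁺] / ([Tl³⁺]); log Q = 0.333.
E = E° − (0.0592/n) log Q = +2.01 − (0.0592/2)(0.333) = +2.000 V.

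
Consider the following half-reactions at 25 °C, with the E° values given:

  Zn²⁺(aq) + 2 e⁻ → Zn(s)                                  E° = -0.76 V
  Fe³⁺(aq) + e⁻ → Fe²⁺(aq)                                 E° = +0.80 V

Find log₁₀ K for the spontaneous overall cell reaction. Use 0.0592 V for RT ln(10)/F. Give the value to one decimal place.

52.7

Cathode: Fe³⁺/Fe²⁺; anode: Zn²⁺/Zn. E°cell = +1.56 V, n = 2.
log K = nE°cell / 0.0592 = (2)(+1.56) / 0.0592 = 52.7.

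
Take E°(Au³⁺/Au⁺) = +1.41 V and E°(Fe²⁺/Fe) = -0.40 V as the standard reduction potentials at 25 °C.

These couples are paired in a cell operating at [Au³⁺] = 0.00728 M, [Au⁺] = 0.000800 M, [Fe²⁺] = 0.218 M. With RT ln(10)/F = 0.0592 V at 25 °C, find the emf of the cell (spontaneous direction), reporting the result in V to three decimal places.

Au³⁺/Au⁺ is the cathode (higher E°), Fe²⁺/Fe the anode: E°cell = +1.41 − (-0.40) = +1.81 V, n = 2.
Overall: Au³⁺(aq) + Fe(s) → Au⁺(aq) + Fe²⁺(aq)
Q = [Au⁺]·[Fe²⁺] / ([Au³⁺]); log Q = -1.621.
E = E° − (0.0592/n) log Q = +1.81 − (0.0592/2)(-1.621) = +1.858 V.

+1.858 V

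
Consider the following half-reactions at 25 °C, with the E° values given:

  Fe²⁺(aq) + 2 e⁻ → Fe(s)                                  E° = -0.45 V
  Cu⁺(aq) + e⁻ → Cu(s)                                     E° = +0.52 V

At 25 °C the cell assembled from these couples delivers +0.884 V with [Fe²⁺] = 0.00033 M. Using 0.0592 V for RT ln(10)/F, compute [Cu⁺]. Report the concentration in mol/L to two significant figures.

0.00064 M

Cu⁺/Cu is the cathode, Fe²⁺/Fe the anode: E°cell = +0.97 V, n = 2.
Overall reaction: 2 Cu⁺(aq) + Fe(s) → 2 Cu(s) + Fe²⁺(aq); Q = [Fe²⁺]^1/[Cu⁺]^2.
From E = E° − (0.0592/n) log Q: log Q = (E° − E)·n/0.0592 = (+0.97 − (+0.884))·2/0.0592 = 2.9054.
So 2·log[Cu⁺] = 1·log(0.00033) − log Q = -3.4815 − (2.9054) = -6.3869; log[Cu⁺] = -6.3869 / 2 = -3.1934; [Cu⁺] = 10^(-3.1934) ≈ 0.00064 M.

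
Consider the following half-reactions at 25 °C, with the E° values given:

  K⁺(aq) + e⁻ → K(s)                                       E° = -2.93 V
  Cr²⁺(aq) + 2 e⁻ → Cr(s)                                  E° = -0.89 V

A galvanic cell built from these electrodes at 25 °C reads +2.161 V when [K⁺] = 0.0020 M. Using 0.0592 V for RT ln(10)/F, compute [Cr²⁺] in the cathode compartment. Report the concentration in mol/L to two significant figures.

Cr²⁺/Cr is the cathode, K⁺/K the anode: E°cell = +2.04 V, n = 2.
Overall reaction: Cr²⁺(aq) + 2 K(s) → Cr(s) + 2 K⁺(aq); Q = [K⁺]^2/[Cr²⁺]^1.
From E = E° − (0.0592/n) log Q: log Q = (E° − E)·n/0.0592 = (+2.04 − (+2.161))·2/0.0592 = -4.0878.
So 1·log[Cr²⁺] = 2·log(0.002) − log Q = -5.3979 − (-4.0878) = -1.3101; [Cr²⁺] = 10^(-1.3101) ≈ 0.049 M.

0.049 M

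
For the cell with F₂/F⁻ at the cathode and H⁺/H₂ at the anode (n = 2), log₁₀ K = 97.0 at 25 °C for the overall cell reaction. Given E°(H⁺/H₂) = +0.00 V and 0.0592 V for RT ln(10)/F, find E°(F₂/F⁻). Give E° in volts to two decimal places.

E°cell = (0.0592/n)·log K = (0.0592/2)(97.0) = +2.871 V.
Since F₂/F⁻ is the cathode and H⁺/H₂ the anode, E°cell = E°(F₂/F⁻) − E°(H⁺/H₂).
So E°(F₂/F⁻) = E°cell + E°(H⁺/H₂) = +2.871 + (+0.00) = +2.87 V.

+2.87 V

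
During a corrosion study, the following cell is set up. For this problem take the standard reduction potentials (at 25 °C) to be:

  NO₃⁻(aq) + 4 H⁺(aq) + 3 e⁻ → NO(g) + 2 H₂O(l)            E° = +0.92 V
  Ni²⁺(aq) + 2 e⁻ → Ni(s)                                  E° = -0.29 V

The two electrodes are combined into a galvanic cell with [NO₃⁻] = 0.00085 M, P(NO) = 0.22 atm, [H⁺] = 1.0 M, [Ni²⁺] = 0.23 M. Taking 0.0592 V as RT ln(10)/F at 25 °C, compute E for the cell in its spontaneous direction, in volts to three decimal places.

+1.181 V

NO₃⁻/NO is the cathode (higher E°), Ni²⁺/Ni the anode: E°cell = +0.92 − (-0.29) = +1.21 V, n = 6.
Overall: 2 NO₃⁻(aq) + 8 H⁺(aq) + 3 Ni(s) → 2 NO(g) + 4 H₂O(l) + 3 Ni²⁺(aq)
Q = P(NO)^2·[Ni²⁺]^3 / ([NO₃⁻]^2·[H⁺]^8); log Q = 2.911.
E = E° − (0.0592/n) log Q = +1.21 − (0.0592/6)(2.911) = +1.181 V.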